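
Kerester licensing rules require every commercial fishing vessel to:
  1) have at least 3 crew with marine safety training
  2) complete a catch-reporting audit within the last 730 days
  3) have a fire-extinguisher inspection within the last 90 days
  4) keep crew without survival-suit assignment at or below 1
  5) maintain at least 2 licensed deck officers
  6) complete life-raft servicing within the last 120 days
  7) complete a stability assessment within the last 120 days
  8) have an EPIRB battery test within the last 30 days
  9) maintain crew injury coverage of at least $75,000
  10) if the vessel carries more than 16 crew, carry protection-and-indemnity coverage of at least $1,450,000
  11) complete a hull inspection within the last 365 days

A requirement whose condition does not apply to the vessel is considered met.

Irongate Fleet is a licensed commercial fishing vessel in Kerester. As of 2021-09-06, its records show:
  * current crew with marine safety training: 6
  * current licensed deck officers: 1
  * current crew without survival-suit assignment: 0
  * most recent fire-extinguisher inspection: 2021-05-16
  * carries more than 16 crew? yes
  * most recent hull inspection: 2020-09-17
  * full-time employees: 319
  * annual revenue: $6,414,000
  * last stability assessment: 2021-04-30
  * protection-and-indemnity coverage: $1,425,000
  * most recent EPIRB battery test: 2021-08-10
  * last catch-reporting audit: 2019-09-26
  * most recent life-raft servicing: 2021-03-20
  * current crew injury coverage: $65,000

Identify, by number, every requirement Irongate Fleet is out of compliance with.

3, 5, 6, 7, 9, 10

1. crew with marine safety training 6 ≥ 3 → met
2. catch-reporting audit 711 days ago vs limit 730 → met
3. fire-extinguisher inspection 113 days ago vs limit 90 → not met
4. crew without survival-suit assignment 0 ≤ 1 → met
5. licensed deck officers 1 < 2 → not met
6. life-raft servicing 170 days ago vs limit 120 → not met
7. stability assessment 129 days ago vs limit 120 → not met
8. EPIRB battery test 27 days ago vs limit 30 → met
9. crew injury coverage $65,000 < $75,000 → not met
10. condition 'carries more than 16 crew' holds; protection-and-indemnity coverage $1,425,000 < $1,450,000 → not met
11. hull inspection 354 days ago vs limit 365 → met
Not met: 3, 5, 6, 7, 9, 10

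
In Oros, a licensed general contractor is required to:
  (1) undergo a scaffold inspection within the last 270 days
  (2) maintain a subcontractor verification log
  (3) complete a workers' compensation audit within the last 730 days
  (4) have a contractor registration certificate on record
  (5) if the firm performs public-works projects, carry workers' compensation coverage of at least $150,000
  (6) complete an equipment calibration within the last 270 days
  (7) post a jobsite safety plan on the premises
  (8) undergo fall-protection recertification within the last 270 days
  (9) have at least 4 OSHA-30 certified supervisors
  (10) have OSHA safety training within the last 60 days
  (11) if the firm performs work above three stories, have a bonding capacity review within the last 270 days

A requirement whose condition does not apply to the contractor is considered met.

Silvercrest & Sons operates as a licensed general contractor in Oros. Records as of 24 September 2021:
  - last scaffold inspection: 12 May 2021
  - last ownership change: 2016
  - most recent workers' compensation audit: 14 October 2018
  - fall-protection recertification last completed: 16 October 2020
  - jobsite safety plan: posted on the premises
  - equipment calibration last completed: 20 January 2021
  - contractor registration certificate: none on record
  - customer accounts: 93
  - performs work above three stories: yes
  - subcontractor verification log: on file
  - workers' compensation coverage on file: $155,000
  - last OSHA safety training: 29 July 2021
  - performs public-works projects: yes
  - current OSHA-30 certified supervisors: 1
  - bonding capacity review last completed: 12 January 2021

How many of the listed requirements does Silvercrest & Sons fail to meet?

4

1. scaffold inspection 135 days ago vs limit 270 → met
2. subcontractor verification log present → met
3. workers' compensation audit 1076 days ago vs limit 730 → not met
4. contractor registration certificate absent → not met
5. condition 'performs public-works projects' holds; workers' compensation coverage $155,000 ≥ $150,000 → met
6. equipment calibration 247 days ago vs limit 270 → met
7. jobsite safety plan present → met
8. fall-protection recertification 343 days ago vs limit 270 → not met
9. OSHA-30 certified supervisors 1 < 4 → not met
10. OSHA safety training 57 days ago vs limit 60 → met
11. condition 'performs work above three stories' holds; bonding capacity review 255 days ago vs limit 270 → met
Not met: 4 of 11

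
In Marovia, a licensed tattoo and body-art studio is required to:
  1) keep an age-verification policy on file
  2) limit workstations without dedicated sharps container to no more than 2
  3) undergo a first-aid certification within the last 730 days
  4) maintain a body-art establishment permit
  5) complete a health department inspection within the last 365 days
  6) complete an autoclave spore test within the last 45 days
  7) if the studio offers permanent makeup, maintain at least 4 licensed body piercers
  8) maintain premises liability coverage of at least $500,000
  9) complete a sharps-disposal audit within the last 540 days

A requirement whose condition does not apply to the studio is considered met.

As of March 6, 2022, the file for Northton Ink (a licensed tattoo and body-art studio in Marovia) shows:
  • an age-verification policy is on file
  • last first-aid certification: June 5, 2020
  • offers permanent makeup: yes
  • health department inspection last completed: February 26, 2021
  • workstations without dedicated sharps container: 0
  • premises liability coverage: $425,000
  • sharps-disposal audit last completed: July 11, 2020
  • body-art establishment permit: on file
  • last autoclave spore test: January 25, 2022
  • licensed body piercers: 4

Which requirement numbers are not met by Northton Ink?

5, 8, 9

1. age-verification policy present → met
2. workstations without dedicated sharps container 0 ≤ 2 → met
3. first-aid certification 639 days ago vs limit 730 → met
4. body-art establishment permit present → met
5. health department inspection 373 days ago vs limit 365 → not met
6. autoclave spore test 40 days ago vs limit 45 → met
7. condition 'offers permanent makeup' holds; licensed body piercers 4 ≥ 4 → met
8. premises liability coverage $425,000 < $500,000 → not met
9. sharps-disposal audit 603 days ago vs limit 540 → not met
Not met: 5, 8, 9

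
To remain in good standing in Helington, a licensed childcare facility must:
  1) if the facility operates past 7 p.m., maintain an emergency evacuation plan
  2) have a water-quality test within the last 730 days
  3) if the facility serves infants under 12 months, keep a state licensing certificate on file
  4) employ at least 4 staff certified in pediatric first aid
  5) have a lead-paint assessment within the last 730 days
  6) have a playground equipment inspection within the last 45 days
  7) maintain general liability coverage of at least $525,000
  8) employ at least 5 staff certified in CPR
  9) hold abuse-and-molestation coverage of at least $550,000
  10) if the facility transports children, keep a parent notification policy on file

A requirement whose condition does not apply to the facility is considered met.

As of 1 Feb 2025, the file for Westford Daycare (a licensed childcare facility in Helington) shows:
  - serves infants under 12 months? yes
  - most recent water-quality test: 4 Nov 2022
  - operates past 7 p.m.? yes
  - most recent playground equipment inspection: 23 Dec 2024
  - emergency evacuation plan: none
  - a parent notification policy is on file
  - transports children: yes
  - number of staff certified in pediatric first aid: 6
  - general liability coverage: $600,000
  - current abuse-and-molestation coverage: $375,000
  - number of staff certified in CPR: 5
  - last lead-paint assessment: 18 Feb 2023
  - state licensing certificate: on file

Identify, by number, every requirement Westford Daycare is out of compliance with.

1, 2, 9

1. condition 'operates past 7 p.m.' holds; emergency evacuation plan absent → not met
2. water-quality test 820 days ago vs limit 730 → not met
3. condition 'serves infants under 12 months' holds; state licensing certificate present → met
4. staff certified in pediatric first aid 6 ≥ 4 → met
5. lead-paint assessment 714 days ago vs limit 730 → met
6. playground equipment inspection 40 days ago vs limit 45 → met
7. general liability coverage $600,000 ≥ $525,000 → met
8. staff certified in CPR 5 ≥ 5 → met
9. abuse-and-molestation coverage $375,000 < $550,000 → not met
10. condition 'transports children' holds; parent notification policy present → met
Not met: 1, 2, 9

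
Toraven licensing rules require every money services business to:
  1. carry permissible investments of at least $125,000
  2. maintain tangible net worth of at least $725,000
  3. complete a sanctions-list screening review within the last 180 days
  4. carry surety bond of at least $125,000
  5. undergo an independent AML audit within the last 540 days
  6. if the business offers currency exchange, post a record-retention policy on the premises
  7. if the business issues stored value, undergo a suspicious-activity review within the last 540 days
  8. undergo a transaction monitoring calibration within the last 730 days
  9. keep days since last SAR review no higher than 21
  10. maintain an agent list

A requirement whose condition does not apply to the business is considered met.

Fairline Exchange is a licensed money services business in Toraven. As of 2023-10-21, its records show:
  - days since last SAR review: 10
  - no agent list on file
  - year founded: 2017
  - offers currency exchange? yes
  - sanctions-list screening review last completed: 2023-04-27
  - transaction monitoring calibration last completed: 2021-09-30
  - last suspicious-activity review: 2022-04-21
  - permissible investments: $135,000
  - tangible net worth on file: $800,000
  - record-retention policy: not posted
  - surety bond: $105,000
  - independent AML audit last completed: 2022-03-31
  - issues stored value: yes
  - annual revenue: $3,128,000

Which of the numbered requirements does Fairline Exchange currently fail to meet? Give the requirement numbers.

1. permissible investments $135,000 ≥ $125,000 → met
2. tangible net worth $800,000 ≥ $725,000 → met
3. sanctions-list screening review 177 days ago vs limit 180 → met
4. surety bond $105,000 < $125,000 → not met
5. independent AML audit 569 days ago vs limit 540 → not met
6. condition 'offers currency exchange' holds; record-retention policy absent → not met
7. condition 'issues stored value' holds; suspicious-activity review 548 days ago vs limit 540 → not met
8. transaction monitoring calibration 751 days ago vs limit 730 → not met
9. days since last SAR review 10 ≤ 21 → met
10. agent list absent → not met
Not met: 4, 5, 6, 7, 8, 10

4, 5, 6, 7, 8, 10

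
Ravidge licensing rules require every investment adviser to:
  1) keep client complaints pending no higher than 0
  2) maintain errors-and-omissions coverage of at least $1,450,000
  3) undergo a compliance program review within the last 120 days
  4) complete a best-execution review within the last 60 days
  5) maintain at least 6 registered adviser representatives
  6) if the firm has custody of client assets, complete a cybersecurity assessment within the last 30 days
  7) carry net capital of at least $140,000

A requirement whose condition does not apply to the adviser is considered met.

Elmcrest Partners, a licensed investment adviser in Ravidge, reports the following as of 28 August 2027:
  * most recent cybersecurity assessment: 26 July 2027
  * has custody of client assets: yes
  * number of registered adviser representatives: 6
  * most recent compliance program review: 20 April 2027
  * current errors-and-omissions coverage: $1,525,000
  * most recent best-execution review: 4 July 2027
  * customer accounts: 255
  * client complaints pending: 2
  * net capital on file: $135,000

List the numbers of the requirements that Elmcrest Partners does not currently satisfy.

1. client complaints pending 2 > 0 → not met
2. errors-and-omissions coverage $1,525,000 ≥ $1,450,000 → met
3. compliance program review 130 days ago vs limit 120 → not met
4. best-execution review 55 days ago vs limit 60 → met
5. registered adviser representatives 6 ≥ 6 → met
6. condition 'has custody of client assets' holds; cybersecurity assessment 33 days ago vs limit 30 → not met
7. net capital $135,000 < $140,000 → not met
Not met: 1, 3, 6, 7

1, 3, 6, 7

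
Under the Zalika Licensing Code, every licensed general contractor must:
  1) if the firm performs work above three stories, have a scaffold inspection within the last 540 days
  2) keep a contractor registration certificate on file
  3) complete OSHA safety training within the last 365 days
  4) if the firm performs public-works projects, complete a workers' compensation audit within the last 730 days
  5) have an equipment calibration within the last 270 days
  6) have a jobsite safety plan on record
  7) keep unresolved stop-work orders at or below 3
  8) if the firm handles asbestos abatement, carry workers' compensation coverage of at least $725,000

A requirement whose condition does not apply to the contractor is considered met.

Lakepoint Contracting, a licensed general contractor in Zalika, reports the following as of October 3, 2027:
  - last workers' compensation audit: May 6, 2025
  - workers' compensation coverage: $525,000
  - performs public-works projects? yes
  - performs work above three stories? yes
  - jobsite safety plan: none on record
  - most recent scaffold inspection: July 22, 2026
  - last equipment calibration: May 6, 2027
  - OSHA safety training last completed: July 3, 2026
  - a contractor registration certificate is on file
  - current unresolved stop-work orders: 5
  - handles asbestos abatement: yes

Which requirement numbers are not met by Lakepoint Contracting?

3, 4, 6, 7, 8

1. condition 'performs work above three stories' holds; scaffold inspection 438 days ago vs limit 540 → met
2. contractor registration certificate present → met
3. OSHA safety training 457 days ago vs limit 365 → not met
4. condition 'performs public-works projects' holds; workers' compensation audit 880 days ago vs limit 730 → not met
5. equipment calibration 150 days ago vs limit 270 → met
6. jobsite safety plan absent → not met
7. unresolved stop-work orders 5 > 3 → not met
8. condition 'handles asbestos abatement' holds; workers' compensation coverage $525,000 < $725,000 → not met
Not met: 3, 4, 6, 7, 8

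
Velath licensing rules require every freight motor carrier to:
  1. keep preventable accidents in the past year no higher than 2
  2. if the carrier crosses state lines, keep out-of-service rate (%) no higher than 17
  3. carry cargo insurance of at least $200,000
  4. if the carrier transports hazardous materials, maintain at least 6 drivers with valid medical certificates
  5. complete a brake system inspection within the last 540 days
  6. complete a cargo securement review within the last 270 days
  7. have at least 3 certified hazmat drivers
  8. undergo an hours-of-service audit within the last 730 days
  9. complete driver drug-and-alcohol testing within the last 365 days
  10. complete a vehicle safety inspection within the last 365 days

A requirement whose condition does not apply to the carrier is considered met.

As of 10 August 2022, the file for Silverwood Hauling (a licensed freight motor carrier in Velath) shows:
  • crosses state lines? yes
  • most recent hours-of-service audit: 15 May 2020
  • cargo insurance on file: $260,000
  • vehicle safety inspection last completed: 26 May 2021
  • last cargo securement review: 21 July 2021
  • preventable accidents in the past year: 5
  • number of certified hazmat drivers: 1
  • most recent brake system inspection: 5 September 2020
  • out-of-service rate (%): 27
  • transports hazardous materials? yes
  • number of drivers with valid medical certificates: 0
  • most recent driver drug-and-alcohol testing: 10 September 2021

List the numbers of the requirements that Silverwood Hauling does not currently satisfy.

1. preventable accidents in the past year 5 > 2 → not met
2. condition 'crosses state lines' holds; out-of-service rate (%) 27 > 17 → not met
3. cargo insurance $260,000 ≥ $200,000 → met
4. condition 'transports hazardous materials' holds; drivers with valid medical certificates 0 < 6 → not met
5. brake system inspection 704 days ago vs limit 540 → not met
6. cargo securement review 385 days ago vs limit 270 → not met
7. certified hazmat drivers 1 < 3 → not met
8. hours-of-service audit 817 days ago vs limit 730 → not met
9. driver drug-and-alcohol testing 334 days ago vs limit 365 → met
10. vehicle safety inspection 441 days ago vs limit 365 → not met
Not met: 1, 2, 4, 5, 6, 7, 8, 10

1, 2, 4, 5, 6, 7, 8, 10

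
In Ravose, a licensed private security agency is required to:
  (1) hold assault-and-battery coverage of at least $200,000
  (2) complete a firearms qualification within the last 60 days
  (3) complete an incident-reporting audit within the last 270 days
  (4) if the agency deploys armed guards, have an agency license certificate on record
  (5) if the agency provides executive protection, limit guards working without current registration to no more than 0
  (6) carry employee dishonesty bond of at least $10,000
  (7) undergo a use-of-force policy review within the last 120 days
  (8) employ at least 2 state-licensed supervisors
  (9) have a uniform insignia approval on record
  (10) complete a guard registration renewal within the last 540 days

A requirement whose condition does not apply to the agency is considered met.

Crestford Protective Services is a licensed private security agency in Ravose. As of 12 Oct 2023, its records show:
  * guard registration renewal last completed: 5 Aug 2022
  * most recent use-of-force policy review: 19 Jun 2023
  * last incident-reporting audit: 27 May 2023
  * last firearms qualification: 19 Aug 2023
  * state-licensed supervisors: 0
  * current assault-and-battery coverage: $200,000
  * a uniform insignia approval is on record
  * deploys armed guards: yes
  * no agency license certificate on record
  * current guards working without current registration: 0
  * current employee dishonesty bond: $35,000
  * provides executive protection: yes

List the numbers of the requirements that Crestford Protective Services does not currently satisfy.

1. assault-and-battery coverage $200,000 ≥ $200,000 → met
2. firearms qualification 54 days ago vs limit 60 → met
3. incident-reporting audit 138 days ago vs limit 270 → met
4. condition 'deploys armed guards' holds; agency license certificate absent → not met
5. condition 'provides executive protection' holds; guards working without current registration 0 ≤ 0 → met
6. employee dishonesty bond $35,000 ≥ $10,000 → met
7. use-of-force policy review 115 days ago vs limit 120 → met
8. state-licensed supervisors 0 < 2 → not met
9. uniform insignia approval present → met
10. guard registration renewal 433 days ago vs limit 540 → met
Not met: 4, 8

4, 8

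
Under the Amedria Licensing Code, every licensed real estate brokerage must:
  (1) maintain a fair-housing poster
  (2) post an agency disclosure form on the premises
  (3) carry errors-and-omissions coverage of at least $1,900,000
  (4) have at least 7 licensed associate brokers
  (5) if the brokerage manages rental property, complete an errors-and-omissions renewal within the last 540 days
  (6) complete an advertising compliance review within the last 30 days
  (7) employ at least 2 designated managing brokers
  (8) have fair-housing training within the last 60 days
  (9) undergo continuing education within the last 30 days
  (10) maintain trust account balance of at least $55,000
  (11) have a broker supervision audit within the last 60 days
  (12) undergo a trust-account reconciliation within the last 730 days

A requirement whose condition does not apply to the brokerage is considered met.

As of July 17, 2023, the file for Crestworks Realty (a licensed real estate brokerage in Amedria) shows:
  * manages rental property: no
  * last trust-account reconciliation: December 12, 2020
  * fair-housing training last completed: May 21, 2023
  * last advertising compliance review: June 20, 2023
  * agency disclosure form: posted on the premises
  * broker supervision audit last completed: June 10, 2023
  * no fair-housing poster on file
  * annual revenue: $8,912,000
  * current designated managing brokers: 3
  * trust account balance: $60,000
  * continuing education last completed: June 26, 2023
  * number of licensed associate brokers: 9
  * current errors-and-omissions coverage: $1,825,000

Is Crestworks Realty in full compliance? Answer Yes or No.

No

1. fair-housing poster absent → not met
2. agency disclosure form present → met
3. errors-and-omissions coverage $1,825,000 < $1,900,000 → not met
4. licensed associate brokers 9 ≥ 7 → met
5. condition 'manages rental property' does not hold → requirement n/a → met
6. advertising compliance review 27 days ago vs limit 30 → met
7. designated managing brokers 3 ≥ 2 → met
8. fair-housing training 57 days ago vs limit 60 → met
9. continuing education 21 days ago vs limit 30 → met
10. trust account balance $60,000 ≥ $55,000 → met
11. broker supervision audit 37 days ago vs limit 60 → met
12. trust-account reconciliation 947 days ago vs limit 730 → not met
Not met: 1, 3, 12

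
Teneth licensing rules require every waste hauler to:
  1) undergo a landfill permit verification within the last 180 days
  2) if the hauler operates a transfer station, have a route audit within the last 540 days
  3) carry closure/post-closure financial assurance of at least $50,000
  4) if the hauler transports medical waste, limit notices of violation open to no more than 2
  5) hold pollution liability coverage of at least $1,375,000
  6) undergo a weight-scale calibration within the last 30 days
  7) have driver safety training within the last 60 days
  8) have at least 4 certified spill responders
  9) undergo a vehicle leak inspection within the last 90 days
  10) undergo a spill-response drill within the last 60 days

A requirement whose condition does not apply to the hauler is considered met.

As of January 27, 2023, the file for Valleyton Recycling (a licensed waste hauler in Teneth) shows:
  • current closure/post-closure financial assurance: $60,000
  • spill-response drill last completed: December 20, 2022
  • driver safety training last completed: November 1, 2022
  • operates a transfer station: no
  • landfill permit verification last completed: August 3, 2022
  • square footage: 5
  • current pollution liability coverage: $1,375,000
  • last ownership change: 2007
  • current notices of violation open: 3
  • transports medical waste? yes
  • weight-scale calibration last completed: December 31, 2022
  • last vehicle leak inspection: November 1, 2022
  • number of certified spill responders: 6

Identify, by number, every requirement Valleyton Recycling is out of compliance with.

1. landfill permit verification 177 days ago vs limit 180 → met
2. condition 'operates a transfer station' does not hold → requirement n/a → met
3. closure/post-closure financial assurance $60,000 ≥ $50,000 → met
4. condition 'transports medical waste' holds; notices of violation open 3 > 2 → not met
5. pollution liability coverage $1,375,000 ≥ $1,375,000 → met
6. weight-scale calibration 27 days ago vs limit 30 → met
7. driver safety training 87 days ago vs limit 60 → not met
8. certified spill responders 6 ≥ 4 → met
9. vehicle leak inspection 87 days ago vs limit 90 → met
10. spill-response drill 38 days ago vs limit 60 → met
Not met: 4, 7

4, 7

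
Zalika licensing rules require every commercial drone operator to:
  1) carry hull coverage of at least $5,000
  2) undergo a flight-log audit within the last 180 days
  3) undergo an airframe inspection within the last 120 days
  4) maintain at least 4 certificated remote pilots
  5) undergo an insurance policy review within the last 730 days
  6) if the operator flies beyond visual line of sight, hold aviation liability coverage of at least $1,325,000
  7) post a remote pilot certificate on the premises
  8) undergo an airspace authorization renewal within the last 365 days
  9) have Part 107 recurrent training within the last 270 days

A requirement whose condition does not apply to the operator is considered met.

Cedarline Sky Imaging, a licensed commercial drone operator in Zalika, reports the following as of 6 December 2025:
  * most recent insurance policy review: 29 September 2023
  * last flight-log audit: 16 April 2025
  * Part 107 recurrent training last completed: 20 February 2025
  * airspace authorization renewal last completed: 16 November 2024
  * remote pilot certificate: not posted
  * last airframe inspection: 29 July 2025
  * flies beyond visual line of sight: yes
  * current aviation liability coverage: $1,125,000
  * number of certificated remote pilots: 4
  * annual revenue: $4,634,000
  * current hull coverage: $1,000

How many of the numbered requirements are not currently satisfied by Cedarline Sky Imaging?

1. hull coverage $1,000 < $5,000 → not met
2. flight-log audit 234 days ago vs limit 180 → not met
3. airframe inspection 130 days ago vs limit 120 → not met
4. certificated remote pilots 4 ≥ 4 → met
5. insurance policy review 799 days ago vs limit 730 → not met
6. condition 'flies beyond visual line of sight' holds; aviation liability coverage $1,125,000 < $1,325,000 → not met
7. remote pilot certificate absent → not met
8. airspace authorization renewal 385 days ago vs limit 365 → not met
9. Part 107 recurrent training 289 days ago vs limit 270 → not met
Not met: 8 of 9

8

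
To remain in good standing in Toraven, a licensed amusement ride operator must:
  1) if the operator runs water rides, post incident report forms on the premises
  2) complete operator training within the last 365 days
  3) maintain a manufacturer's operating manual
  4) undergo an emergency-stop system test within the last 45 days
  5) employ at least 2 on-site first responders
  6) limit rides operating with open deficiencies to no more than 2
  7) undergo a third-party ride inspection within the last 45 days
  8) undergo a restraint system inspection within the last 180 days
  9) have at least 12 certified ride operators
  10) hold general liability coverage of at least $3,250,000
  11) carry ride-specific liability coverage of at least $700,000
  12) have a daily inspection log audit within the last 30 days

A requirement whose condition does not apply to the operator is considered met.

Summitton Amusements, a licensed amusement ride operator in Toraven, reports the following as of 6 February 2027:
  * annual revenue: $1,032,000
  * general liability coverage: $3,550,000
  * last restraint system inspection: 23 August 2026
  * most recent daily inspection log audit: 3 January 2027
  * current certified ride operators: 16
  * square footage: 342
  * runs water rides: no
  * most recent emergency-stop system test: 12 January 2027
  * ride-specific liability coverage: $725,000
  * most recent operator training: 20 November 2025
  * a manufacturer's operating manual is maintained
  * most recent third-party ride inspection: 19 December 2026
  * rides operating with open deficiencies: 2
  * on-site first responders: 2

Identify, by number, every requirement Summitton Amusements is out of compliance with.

2, 7, 12

1. condition 'runs water rides' does not hold → requirement n/a → met
2. operator training 443 days ago vs limit 365 → not met
3. manufacturer's operating manual present → met
4. emergency-stop system test 25 days ago vs limit 45 → met
5. on-site first responders 2 ≥ 2 → met
6. rides operating with open deficiencies 2 ≤ 2 → met
7. third-party ride inspection 49 days ago vs limit 45 → not met
8. restraint system inspection 167 days ago vs limit 180 → met
9. certified ride operators 16 ≥ 12 → met
10. general liability coverage $3,550,000 ≥ $3,250,000 → met
11. ride-specific liability coverage $725,000 ≥ $700,000 → met
12. daily inspection log audit 34 days ago vs limit 30 → not met
Not met: 2, 7, 12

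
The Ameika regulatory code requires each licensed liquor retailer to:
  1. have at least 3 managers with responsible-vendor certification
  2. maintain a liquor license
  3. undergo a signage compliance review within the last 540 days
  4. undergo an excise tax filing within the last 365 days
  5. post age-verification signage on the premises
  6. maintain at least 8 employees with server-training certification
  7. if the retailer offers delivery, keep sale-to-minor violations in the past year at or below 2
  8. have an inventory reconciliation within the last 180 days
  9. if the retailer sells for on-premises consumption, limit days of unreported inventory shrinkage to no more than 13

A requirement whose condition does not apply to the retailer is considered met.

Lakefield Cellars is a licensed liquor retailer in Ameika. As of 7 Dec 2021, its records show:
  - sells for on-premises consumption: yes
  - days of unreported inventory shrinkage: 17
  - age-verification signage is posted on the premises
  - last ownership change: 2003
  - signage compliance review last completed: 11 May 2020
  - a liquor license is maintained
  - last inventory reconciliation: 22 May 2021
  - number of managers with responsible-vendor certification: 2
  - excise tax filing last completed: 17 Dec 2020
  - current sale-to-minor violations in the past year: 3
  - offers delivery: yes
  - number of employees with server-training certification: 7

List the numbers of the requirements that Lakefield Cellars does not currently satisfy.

1, 3, 6, 7, 8, 9

1. managers with responsible-vendor certification 2 < 3 → not met
2. liquor license present → met
3. signage compliance review 575 days ago vs limit 540 → not met
4. excise tax filing 355 days ago vs limit 365 → met
5. age-verification signage present → met
6. employees with server-training certification 7 < 8 → not met
7. condition 'offers delivery' holds; sale-to-minor violations in the past year 3 > 2 → not met
8. inventory reconciliation 199 days ago vs limit 180 → not met
9. condition 'sells for on-premises consumption' holds; days of unreported inventory shrinkage 17 > 13 → not met
Not met: 1, 3, 6, 7, 8, 9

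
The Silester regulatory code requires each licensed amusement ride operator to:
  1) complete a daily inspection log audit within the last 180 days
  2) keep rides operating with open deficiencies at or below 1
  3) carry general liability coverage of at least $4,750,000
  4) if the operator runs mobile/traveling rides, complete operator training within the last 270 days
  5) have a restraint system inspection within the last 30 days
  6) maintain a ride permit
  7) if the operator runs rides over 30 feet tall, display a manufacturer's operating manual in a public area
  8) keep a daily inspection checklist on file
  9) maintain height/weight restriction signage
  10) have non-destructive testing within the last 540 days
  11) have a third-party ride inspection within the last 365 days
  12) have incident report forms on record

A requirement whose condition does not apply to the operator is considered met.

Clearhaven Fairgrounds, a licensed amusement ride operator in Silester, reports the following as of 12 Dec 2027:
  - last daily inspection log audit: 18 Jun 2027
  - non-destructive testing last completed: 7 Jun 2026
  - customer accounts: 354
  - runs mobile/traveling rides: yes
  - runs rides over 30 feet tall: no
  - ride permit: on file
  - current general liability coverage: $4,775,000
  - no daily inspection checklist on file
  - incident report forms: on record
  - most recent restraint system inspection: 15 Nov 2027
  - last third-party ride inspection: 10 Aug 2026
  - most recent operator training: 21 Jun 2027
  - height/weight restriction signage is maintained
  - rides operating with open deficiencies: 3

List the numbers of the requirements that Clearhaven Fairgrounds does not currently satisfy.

1. daily inspection log audit 177 days ago vs limit 180 → met
2. rides operating with open deficiencies 3 > 1 → not met
3. general liability coverage $4,775,000 ≥ $4,750,000 → met
4. condition 'runs mobile/traveling rides' holds; operator training 174 days ago vs limit 270 → met
5. restraint system inspection 27 days ago vs limit 30 → met
6. ride permit present → met
7. condition 'runs rides over 30 feet tall' does not hold → requirement n/a → met
8. daily inspection checklist absent → not met
9. height/weight restriction signage present → met
10. non-destructive testing 553 days ago vs limit 540 → not met
11. third-party ride inspection 489 days ago vs limit 365 → not met
12. incident report forms present → met
Not met: 2, 8, 10, 11

2, 8, 10, 11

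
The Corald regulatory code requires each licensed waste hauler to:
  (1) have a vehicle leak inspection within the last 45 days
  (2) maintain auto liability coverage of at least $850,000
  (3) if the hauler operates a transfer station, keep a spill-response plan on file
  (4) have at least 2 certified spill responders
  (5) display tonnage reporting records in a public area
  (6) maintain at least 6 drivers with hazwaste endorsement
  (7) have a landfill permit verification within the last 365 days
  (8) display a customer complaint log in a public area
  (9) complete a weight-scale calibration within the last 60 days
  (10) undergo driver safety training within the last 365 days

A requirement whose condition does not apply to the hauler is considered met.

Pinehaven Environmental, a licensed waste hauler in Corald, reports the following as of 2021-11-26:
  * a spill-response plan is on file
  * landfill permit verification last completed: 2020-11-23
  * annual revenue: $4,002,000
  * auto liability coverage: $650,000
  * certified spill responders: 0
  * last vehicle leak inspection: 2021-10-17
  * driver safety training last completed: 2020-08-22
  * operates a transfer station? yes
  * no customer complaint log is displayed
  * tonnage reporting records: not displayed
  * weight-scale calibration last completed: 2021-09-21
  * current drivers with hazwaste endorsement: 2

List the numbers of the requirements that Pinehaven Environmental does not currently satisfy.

1. vehicle leak inspection 40 days ago vs limit 45 → met
2. auto liability coverage $650,000 < $850,000 → not met
3. condition 'operates a transfer station' holds; spill-response plan present → met
4. certified spill responders 0 < 2 → not met
5. tonnage reporting records absent → not met
6. drivers with hazwaste endorsement 2 < 6 → not met
7. landfill permit verification 368 days ago vs limit 365 → not met
8. customer complaint log absent → not met
9. weight-scale calibration 66 days ago vs limit 60 → not met
10. driver safety training 461 days ago vs limit 365 → not met
Not met: 2, 4, 5, 6, 7, 8, 9, 10

2, 4, 5, 6, 7, 8, 9, 10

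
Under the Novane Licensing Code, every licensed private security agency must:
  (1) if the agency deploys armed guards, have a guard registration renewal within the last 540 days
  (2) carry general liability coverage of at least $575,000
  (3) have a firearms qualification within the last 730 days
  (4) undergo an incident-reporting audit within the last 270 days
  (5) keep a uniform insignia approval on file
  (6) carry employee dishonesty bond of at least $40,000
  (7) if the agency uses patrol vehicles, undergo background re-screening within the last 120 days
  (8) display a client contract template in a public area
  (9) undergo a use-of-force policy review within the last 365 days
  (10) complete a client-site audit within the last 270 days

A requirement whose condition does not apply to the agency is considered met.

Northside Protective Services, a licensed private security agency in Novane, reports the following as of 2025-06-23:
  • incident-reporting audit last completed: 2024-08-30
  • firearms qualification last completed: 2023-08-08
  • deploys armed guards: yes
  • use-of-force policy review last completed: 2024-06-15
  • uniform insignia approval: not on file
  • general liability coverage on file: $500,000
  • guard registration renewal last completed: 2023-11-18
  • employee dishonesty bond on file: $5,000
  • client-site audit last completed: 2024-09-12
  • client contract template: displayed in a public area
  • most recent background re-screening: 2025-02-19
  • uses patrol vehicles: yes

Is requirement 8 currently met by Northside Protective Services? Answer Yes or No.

Yes

8. client contract template present → met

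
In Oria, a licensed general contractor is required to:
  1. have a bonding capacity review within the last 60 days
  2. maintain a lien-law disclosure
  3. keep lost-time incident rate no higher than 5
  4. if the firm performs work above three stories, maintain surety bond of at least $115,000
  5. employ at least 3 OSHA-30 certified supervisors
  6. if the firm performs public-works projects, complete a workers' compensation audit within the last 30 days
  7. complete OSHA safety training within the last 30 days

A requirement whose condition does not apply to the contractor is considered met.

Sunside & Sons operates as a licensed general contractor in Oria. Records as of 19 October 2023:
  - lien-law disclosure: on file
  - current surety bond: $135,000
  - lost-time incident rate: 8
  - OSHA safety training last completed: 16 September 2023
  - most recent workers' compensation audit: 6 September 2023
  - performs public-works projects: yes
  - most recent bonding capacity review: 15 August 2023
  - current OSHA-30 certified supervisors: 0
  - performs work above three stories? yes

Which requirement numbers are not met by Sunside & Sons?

1. bonding capacity review 65 days ago vs limit 60 → not met
2. lien-law disclosure present → met
3. lost-time incident rate 8 > 5 → not met
4. condition 'performs work above three stories' holds; surety bond $135,000 ≥ $115,000 → met
5. OSHA-30 certified supervisors 0 < 3 → not met
6. condition 'performs public-works projects' holds; workers' compensation audit 43 days ago vs limit 30 → not met
7. OSHA safety training 33 days ago vs limit 30 → not met
Not met: 1, 3, 5, 6, 7

1, 3, 5, 6, 7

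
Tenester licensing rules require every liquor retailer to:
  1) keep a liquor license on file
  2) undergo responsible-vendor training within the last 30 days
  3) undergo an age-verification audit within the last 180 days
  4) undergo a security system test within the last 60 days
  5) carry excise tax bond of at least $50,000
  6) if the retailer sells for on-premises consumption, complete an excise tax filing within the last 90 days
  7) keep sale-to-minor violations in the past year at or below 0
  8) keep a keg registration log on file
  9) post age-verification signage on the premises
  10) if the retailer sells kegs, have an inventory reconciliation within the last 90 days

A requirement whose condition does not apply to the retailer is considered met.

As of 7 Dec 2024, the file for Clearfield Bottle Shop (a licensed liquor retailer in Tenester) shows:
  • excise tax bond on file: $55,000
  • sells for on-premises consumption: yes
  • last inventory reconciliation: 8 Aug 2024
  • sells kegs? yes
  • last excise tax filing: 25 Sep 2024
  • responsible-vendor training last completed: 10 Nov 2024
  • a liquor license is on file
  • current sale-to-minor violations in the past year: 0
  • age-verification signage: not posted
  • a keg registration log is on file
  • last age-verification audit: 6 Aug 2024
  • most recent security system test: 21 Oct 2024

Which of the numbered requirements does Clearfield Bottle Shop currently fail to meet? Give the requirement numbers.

9, 10

1. liquor license present → met
2. responsible-vendor training 27 days ago vs limit 30 → met
3. age-verification audit 123 days ago vs limit 180 → met
4. security system test 47 days ago vs limit 60 → met
5. excise tax bond $55,000 ≥ $50,000 → met
6. condition 'sells for on-premises consumption' holds; excise tax filing 73 days ago vs limit 90 → met
7. sale-to-minor violations in the past year 0 ≤ 0 → met
8. keg registration log present → met
9. age-verification signage absent → not met
10. condition 'sells kegs' holds; inventory reconciliation 121 days ago vs limit 90 → not met
Not met: 9, 10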